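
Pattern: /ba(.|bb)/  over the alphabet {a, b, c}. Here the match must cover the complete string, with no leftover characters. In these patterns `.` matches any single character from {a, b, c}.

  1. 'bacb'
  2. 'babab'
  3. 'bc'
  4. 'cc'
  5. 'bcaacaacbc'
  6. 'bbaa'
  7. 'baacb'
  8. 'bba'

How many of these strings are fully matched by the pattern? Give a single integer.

0

1 → no match
2 → no match
3 → no match — must start with 'ba'
4 → no match — must start with 'ba'
5 → no match — must start with 'ba'
6 → no match — must start with 'ba'
7 → no match
8 → no match — must start with 'ba'
Total matched: 0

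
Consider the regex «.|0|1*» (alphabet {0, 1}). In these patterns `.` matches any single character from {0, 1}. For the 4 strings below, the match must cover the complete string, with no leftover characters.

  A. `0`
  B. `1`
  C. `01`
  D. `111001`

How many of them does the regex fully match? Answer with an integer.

2

A → match
B → match
C → no match
D → no match
Total matched: 2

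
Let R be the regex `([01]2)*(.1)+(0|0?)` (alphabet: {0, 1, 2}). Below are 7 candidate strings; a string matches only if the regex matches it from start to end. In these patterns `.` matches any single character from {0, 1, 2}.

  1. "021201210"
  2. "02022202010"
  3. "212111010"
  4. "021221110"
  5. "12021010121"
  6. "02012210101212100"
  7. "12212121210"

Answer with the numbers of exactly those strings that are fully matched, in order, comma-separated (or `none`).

1 → match
2 → no match
3 → match
4 → match
5 → no match
6 → no match
7 → match

1, 3, 4, 7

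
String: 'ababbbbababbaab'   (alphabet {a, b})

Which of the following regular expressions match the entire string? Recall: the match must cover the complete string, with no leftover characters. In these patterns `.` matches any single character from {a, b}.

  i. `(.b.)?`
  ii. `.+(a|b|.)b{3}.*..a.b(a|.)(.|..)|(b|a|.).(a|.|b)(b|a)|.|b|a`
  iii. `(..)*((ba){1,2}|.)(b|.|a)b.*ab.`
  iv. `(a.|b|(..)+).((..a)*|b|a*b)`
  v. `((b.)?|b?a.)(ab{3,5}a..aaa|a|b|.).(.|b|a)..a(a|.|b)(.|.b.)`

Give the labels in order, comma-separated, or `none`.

ii, iv

i → no match
ii → match
iii → no match
iv → match
v → no match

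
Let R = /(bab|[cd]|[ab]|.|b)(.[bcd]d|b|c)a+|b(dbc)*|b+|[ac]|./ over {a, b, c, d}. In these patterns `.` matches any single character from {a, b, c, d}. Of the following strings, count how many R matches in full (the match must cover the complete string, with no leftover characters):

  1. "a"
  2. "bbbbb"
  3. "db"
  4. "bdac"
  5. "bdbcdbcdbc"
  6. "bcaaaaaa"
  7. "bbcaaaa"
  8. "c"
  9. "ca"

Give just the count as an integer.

1 → match
2 → match
3 → no match
4 → no match
5 → match
6 → match
7 → no match
8 → match
9 → no match
Total matched: 5

5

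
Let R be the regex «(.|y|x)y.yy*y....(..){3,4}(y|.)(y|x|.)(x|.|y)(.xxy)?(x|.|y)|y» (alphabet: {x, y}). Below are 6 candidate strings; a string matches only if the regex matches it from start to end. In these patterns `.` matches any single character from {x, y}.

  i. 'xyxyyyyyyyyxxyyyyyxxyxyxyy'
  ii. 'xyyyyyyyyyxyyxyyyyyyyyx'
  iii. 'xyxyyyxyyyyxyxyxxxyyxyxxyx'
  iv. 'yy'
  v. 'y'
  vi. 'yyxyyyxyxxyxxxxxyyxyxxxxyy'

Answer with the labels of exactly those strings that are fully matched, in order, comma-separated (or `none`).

i, ii, iii, v, vi

i → match
ii → match
iii → match
iv → no match
v → match
vi → match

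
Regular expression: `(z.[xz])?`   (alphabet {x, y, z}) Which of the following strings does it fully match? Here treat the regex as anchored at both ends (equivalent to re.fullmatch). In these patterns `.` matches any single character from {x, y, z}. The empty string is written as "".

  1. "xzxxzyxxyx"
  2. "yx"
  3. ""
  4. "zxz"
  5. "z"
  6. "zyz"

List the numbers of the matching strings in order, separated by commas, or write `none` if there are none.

1. "xzxxzyxxyx" → no match
2. "yx" → no match
3. "" → match
4. "zxz" → match
5. "z" → no match
6. "zyz" → match

3, 4, 6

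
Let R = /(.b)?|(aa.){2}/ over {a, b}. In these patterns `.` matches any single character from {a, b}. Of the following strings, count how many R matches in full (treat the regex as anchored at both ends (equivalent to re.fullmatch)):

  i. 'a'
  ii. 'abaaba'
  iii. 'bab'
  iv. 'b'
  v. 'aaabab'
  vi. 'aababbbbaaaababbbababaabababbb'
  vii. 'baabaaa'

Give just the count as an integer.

0

i → no match
ii → no match
iii → no match
iv → no match
v → no match
vi → no match
vii → no match
Total matched: 0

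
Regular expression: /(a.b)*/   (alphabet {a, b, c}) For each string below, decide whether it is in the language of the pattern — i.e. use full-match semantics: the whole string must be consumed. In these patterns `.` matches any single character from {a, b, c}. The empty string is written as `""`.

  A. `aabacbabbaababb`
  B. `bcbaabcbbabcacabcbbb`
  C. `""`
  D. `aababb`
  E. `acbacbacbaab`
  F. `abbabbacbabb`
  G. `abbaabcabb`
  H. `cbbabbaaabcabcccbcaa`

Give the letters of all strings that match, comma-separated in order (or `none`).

A, C, D, E, F

A → match
B → no match
C → match
D → match
E → match
F → match
G → no match
H → no match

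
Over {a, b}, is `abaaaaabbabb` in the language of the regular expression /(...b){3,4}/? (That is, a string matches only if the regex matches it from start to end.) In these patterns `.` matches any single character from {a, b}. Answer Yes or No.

No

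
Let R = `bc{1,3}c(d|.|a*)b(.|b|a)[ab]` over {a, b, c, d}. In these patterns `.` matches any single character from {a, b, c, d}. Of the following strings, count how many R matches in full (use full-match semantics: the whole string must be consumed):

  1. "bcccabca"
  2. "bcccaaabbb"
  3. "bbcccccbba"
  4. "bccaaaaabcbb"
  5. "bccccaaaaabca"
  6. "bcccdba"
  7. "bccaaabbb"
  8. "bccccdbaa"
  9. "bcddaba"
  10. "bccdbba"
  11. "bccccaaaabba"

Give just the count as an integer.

1 → match
2 → match
3 → no match — must start with "bc"
4 → no match
5 → match
6 → no match
7 → match
8 → match
9 → no match
10 → match
11 → match
Total matched: 7

7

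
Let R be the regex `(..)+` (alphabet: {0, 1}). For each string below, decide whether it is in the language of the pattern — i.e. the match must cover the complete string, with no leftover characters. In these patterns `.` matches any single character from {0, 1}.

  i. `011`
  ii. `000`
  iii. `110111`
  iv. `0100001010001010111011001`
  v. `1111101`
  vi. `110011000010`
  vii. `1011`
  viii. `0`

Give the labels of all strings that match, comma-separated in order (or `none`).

i → no match
ii → no match
iii → match
iv → no match
v → no match
vi → match
vii → match
viii → no match

iii, vi, vii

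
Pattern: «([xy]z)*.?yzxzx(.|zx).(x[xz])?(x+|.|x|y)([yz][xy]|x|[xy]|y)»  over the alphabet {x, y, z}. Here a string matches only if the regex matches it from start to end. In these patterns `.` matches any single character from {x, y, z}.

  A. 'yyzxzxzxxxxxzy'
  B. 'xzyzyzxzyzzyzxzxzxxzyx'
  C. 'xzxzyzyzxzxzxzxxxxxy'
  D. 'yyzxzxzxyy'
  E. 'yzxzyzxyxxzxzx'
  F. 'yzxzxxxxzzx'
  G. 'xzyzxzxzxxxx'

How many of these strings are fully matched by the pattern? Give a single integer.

6

A → match
B → match
C → match
D → match
E → no match
F → match
G → match
Total matched: 6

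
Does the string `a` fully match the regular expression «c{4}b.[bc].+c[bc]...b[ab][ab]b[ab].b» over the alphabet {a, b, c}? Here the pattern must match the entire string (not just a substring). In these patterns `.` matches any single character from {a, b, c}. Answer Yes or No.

No

Every match must start with `c`, but `a` does not.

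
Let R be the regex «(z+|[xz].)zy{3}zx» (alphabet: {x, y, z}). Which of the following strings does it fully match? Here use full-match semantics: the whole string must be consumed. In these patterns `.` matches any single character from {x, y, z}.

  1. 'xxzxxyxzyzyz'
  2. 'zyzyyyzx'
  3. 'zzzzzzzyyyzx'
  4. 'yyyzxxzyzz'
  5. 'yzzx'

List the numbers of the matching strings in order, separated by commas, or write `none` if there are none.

2, 3

1. 'xxzxxyxzyzyz' → no match — must end with 'yzx'
2. 'zyzyyyzx' → match
3. 'zzzzzzzyyyzx' → match
4. 'yyyzxxzyzz' → no match — must end with 'yzx'
5. 'yzzx' → no match — must end with 'yzx'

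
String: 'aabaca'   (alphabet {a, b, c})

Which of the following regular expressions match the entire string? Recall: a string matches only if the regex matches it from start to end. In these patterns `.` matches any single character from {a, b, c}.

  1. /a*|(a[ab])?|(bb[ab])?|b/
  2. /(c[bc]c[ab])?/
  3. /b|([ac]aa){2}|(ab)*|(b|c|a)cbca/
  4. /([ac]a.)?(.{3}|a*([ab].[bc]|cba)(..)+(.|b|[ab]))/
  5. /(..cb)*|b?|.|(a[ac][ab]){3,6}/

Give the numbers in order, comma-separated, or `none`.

1 → no match
2 → no match
3 → no match
4 → match
5 → no match

4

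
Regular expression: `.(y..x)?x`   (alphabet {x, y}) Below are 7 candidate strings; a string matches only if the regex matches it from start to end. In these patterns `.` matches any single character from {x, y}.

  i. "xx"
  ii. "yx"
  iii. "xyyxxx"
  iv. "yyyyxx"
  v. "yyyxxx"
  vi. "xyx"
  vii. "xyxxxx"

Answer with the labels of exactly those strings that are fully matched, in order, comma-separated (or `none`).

i, ii, iii, iv, v, vii

i → match
ii → match
iii → match
iv → match
v → match
vi → no match
vii → match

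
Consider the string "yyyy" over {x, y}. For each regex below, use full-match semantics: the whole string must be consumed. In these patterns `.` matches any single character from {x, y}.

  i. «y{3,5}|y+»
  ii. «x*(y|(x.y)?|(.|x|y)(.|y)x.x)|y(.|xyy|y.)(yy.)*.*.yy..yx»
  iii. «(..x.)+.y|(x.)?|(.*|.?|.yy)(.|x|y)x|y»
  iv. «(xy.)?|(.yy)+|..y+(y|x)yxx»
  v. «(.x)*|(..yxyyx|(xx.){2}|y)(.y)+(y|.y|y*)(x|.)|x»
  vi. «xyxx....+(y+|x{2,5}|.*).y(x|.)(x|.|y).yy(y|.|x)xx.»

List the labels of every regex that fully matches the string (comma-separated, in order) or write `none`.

i → match
ii → no match
iii → no match
iv → no match
v → match
vi → no match — must start with "xyxx"

i, v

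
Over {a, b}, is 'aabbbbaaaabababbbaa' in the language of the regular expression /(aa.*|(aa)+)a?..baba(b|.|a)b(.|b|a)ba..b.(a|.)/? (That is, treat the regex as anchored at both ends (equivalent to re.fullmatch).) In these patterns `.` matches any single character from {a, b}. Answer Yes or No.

No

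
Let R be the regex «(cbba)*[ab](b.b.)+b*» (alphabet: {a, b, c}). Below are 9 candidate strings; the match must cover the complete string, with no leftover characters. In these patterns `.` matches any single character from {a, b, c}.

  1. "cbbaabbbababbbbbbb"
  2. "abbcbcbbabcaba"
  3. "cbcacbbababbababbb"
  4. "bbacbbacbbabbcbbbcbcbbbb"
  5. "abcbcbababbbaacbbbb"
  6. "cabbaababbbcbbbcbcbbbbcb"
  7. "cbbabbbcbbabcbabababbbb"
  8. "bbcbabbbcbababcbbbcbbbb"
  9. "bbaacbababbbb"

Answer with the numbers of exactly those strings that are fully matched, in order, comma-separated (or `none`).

1, 8

1 → match
2 → no match
3 → no match
4 → no match
5 → no match
6 → no match
7 → no match
8 → match
9 → no match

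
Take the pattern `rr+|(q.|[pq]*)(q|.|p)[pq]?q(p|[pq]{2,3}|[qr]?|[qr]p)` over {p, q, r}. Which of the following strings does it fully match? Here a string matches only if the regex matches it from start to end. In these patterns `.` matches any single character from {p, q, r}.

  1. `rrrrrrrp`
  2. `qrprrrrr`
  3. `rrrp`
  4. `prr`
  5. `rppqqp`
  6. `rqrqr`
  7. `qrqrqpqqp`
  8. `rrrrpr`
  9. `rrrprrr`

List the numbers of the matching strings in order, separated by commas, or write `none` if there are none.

none

1 → no match
2 → no match
3 → no match
4 → no match
5 → no match
6 → no match
7 → no match
8 → no match
9 → no match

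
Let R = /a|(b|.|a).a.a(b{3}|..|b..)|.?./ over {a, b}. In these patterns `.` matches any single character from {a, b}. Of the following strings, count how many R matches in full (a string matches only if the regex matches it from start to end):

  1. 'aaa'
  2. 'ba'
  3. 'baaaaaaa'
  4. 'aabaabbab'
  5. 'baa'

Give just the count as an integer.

1 → no match
2 → match
3 → no match
4 → no match
5 → no match
Total matched: 1

1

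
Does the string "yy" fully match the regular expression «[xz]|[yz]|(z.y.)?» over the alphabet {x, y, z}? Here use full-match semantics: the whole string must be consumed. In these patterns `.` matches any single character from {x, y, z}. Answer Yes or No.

No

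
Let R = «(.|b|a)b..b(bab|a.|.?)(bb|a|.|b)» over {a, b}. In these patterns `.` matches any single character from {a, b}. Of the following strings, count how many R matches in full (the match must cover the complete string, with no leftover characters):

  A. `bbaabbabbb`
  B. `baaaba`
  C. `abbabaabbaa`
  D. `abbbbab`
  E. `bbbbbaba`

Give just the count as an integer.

3

A → match
B → no match
C → no match
D → match
E → match
Total matched: 3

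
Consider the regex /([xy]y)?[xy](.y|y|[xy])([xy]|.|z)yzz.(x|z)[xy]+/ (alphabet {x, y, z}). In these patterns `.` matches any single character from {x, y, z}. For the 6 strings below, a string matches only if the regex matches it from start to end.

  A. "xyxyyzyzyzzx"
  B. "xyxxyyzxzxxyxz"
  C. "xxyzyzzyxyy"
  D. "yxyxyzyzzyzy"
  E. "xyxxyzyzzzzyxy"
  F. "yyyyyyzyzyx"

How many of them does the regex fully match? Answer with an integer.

A → no match
B → no match
C → match
D → no match
E → match
F → no match
Total matched: 2

2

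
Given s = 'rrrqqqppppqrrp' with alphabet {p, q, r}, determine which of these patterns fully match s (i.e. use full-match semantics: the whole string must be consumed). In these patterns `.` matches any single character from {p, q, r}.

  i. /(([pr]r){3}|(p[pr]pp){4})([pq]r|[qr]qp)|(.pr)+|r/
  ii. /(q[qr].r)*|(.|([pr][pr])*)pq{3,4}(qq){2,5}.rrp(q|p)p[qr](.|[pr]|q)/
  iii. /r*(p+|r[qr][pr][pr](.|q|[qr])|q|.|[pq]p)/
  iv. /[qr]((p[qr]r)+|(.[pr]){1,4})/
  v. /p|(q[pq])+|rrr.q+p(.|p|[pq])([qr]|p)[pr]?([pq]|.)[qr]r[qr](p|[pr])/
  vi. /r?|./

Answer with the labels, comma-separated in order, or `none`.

i → no match
ii → no match
iii → no match
iv → no match
v → match
vi → no match

v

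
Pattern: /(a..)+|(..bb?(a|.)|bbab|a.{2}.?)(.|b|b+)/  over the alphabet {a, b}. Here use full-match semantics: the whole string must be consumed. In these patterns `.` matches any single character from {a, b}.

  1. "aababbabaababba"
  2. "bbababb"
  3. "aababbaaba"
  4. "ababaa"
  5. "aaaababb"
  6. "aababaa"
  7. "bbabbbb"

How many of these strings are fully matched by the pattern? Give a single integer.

1

1 → no match
2 → no match
3 → no match
4 → no match
5 → no match
6 → no match
7 → match
Total matched: 1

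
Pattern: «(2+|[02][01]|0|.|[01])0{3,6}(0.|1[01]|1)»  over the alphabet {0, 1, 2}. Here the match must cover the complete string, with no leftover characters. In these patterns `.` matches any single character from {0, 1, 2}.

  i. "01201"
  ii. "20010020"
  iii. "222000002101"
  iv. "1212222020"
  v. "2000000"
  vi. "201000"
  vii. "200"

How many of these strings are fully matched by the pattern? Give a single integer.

1

i → no match
ii → no match
iii → no match
iv → no match
v → match
vi → no match
vii → no match
Total matched: 1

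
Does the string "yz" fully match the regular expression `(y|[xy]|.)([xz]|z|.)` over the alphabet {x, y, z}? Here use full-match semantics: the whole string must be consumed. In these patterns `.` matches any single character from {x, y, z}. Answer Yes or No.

Yes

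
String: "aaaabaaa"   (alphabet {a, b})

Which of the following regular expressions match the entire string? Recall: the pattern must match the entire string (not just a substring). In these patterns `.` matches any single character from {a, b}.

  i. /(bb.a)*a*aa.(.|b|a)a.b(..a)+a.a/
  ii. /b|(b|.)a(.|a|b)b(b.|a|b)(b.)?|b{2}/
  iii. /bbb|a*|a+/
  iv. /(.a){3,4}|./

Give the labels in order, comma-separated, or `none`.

i → no match
ii → no match
iii → no match
iv → match

iv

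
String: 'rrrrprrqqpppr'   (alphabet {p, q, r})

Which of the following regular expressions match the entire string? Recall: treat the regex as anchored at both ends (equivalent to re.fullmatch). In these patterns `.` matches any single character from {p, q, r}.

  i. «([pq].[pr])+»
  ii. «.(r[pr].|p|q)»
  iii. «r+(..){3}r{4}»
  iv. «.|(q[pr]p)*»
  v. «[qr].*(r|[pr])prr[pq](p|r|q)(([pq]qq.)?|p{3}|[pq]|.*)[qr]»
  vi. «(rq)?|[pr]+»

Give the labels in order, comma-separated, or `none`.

v

i → no match
ii → no match
iii → no match
iv → no match
v → match
vi → no match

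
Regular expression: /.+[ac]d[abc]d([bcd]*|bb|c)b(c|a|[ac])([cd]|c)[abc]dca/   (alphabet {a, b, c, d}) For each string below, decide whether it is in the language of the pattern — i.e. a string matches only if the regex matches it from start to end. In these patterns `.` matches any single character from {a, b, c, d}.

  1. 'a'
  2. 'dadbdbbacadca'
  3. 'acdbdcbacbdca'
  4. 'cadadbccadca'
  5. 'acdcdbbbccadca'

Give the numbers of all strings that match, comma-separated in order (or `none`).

2, 3, 4, 5

1 → no match — must end with 'dca'
2 → match
3 → match
4 → match
5 → match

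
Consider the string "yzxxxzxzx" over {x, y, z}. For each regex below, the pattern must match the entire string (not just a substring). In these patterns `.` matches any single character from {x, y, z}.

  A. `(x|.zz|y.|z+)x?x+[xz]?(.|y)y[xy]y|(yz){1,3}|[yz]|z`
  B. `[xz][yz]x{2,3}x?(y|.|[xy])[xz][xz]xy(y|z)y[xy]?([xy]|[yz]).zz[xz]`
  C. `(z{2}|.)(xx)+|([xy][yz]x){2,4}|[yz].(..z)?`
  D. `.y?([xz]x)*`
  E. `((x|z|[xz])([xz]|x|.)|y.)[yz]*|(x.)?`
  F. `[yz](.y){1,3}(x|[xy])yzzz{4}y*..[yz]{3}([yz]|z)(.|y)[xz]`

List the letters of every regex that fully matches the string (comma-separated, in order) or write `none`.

A → no match
B → no match
C → no match
D → match
E → no match
F → no match

D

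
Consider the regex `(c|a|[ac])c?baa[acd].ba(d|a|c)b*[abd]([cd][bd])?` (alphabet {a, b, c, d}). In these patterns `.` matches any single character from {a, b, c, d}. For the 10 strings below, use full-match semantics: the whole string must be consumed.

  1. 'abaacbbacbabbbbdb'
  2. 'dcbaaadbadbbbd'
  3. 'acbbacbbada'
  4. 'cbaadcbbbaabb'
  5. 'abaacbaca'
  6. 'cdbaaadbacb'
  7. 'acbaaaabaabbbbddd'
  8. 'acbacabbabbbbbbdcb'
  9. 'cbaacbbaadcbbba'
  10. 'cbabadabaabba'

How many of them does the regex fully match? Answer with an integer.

1 → no match
2 → no match
3. 'acbbacbbada' → no match
4 → no match
5. 'abaacbaca' → no match
6. 'cdbaaadbacb' → no match
7 → match
8 → no match
9 → no match
10 → no match
Total matched: 1

1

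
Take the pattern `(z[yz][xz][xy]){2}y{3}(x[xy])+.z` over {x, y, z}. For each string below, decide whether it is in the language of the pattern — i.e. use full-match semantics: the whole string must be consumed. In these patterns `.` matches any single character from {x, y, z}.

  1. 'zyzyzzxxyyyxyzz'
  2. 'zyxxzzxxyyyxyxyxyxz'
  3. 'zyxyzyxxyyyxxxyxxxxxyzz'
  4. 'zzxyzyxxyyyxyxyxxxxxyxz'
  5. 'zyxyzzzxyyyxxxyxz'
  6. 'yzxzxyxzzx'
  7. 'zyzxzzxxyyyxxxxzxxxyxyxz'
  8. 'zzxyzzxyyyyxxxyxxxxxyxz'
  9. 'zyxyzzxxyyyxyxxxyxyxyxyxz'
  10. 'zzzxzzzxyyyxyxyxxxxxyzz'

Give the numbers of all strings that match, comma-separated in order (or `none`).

1, 2, 3, 4, 5, 8, 9, 10

1 → match
2 → match
3 → match
4 → match
5 → match
6 → no match — must start with 'z'
7 → no match
8 → match
9 → match
10 → match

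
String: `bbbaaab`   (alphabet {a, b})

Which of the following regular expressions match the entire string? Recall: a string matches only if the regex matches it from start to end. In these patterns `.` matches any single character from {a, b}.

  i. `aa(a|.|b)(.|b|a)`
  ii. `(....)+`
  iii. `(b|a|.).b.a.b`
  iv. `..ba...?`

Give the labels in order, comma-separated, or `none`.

i → no match — must start with `aa`
ii → no match
iii → match
iv → match

iii, iv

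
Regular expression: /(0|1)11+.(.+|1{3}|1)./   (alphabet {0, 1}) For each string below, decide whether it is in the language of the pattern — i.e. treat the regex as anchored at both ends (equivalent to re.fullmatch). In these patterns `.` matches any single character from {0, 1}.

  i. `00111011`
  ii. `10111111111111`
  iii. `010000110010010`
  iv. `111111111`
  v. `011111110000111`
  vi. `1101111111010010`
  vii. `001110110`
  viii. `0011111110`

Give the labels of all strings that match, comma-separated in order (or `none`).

i. `00111011` → no match
ii → no match
iii → no match
iv. `111111111` → match
v → match
vi → no match
vii. `001110110` → no match
viii. `0011111110` → no match

iv, v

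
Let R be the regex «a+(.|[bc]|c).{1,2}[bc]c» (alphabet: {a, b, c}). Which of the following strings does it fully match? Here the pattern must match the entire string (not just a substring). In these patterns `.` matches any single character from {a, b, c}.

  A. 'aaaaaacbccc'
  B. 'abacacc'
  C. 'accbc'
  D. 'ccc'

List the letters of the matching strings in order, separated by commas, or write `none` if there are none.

A → match
B → no match
C → match
D → no match — must start with 'a'

A, C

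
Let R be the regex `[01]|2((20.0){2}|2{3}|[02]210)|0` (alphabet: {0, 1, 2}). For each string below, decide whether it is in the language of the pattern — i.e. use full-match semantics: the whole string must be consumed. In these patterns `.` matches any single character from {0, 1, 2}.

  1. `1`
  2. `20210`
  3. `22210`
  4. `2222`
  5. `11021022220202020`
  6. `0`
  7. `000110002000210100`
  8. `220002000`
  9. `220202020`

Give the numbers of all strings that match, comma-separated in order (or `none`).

1, 2, 3, 4, 6, 8, 9

1 → match
2 → match
3 → match
4 → match
5 → no match
6 → match
7 → no match
8 → match
9 → match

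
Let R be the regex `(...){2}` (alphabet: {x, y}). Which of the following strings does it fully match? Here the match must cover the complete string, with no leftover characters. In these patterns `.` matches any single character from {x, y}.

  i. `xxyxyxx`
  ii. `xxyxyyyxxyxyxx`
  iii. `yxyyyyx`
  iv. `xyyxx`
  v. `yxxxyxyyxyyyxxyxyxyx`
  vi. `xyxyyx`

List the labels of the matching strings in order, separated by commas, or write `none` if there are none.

i → no match
ii → no match
iii → no match
iv → no match
v → no match
vi → match

vi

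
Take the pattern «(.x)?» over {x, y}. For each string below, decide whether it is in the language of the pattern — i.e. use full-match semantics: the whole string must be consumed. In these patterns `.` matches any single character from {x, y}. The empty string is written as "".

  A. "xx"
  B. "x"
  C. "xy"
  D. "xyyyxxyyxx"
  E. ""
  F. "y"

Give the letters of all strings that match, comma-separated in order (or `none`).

A, E

A → match
B → no match
C → no match
D → no match
E → match
F → no match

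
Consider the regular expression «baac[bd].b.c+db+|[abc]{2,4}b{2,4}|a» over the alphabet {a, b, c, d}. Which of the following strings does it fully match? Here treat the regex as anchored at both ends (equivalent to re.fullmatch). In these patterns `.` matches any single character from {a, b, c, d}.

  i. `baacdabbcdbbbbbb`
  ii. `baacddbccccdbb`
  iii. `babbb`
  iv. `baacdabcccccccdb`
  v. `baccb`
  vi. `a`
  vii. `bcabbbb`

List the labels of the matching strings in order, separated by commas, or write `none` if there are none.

i, ii, iii, iv, vi, vii

i → match
ii → match
iii → match
iv → match
v → no match
vi → match
vii → match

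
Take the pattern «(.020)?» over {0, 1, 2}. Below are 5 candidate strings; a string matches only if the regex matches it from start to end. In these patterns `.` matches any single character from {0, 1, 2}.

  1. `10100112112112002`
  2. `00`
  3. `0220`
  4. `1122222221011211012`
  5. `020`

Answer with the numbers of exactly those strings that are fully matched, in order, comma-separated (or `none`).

none

1 → no match
2 → no match
3 → no match
4 → no match
5 → no match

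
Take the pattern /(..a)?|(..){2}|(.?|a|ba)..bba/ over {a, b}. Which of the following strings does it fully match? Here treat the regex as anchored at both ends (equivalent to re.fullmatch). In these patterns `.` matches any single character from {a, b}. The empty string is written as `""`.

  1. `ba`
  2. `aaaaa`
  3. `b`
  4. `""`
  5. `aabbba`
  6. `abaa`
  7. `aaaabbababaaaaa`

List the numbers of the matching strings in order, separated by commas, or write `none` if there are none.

4, 5, 6

1 → no match
2 → no match
3 → no match
4 → match
5 → match
6 → match
7 → no match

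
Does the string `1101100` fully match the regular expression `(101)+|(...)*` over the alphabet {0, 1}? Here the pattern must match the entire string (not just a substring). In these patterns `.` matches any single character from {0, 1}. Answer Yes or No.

No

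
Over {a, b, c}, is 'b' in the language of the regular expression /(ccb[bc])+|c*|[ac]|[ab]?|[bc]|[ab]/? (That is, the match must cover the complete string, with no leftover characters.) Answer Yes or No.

Yes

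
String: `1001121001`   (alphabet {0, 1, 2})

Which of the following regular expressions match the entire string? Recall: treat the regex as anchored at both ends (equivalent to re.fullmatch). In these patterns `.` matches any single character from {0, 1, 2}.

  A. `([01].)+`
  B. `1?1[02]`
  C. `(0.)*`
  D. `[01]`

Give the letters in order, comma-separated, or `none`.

A → match
B → no match
C → no match
D → no match

A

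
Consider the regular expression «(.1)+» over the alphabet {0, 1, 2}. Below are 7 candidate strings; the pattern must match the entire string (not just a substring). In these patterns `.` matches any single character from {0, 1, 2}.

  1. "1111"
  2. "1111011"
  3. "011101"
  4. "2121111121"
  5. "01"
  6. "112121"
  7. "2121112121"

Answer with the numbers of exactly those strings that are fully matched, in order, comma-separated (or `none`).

1 → match
2 → no match
3 → match
4 → match
5 → match
6 → match
7 → match

1, 3, 4, 5, 6, 7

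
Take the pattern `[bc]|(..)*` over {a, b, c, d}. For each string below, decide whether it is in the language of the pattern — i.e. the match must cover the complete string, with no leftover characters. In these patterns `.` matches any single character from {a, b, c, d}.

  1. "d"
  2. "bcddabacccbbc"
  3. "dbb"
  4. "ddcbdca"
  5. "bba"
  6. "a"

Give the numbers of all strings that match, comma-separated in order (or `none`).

none

1. "d" → no match
2 → no match
3. "dbb" → no match
4. "ddcbdca" → no match
5. "bba" → no match
6. "a" → no match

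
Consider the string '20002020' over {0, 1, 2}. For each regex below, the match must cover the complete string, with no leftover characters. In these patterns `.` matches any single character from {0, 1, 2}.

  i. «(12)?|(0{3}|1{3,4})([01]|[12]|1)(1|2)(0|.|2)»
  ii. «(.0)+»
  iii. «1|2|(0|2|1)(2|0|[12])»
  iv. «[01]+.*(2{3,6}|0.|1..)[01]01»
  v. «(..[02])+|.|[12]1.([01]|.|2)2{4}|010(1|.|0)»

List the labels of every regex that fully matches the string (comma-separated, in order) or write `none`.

ii

i → no match
ii → match
iii → no match
iv → no match — must end with '01'
v → no match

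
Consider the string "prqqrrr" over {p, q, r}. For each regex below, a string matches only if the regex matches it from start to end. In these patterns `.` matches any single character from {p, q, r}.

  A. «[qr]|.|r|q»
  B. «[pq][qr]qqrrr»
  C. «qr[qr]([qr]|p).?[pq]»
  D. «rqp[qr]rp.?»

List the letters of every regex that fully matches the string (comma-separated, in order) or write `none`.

B

A → no match
B → match
C → no match — must start with "qr"
D → no match — must start with "rqp"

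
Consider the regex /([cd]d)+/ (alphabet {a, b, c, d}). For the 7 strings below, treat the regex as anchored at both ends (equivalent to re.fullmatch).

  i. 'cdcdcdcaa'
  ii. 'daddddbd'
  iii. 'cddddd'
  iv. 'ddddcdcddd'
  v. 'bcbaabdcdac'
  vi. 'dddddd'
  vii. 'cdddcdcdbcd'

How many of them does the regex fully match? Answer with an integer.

3

i → no match — must end with 'd'
ii → no match
iii → match
iv → match
v → no match — must end with 'd'
vi → match
vii → no match
Total matched: 3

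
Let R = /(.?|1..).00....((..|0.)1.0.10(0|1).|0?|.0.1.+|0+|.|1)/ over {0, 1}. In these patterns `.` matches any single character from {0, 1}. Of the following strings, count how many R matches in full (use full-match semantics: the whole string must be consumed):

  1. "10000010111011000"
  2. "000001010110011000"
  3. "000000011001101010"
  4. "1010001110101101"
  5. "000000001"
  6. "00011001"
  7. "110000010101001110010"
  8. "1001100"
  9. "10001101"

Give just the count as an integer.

1 → match
2 → match
3 → match
4 → match
5 → match
6 → match
7 → no match
8 → match
9 → match
Total matched: 8

8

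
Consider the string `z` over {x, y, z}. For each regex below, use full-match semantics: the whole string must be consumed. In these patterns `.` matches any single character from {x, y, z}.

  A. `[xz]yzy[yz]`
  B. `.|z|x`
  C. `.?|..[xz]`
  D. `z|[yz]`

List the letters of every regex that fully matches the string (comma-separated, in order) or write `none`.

B, C, D

A → no match
B → match
C → match
D → match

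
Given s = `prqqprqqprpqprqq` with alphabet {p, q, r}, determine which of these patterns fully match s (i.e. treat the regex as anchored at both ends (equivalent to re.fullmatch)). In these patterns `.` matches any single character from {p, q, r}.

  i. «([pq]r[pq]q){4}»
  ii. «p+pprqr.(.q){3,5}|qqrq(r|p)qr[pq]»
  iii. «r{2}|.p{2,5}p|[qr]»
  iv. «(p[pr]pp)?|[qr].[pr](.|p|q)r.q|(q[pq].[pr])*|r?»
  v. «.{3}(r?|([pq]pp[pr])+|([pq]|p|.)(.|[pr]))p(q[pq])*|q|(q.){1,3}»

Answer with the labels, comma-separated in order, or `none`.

i

i → match
ii → no match
iii → no match
iv → no match
v → no match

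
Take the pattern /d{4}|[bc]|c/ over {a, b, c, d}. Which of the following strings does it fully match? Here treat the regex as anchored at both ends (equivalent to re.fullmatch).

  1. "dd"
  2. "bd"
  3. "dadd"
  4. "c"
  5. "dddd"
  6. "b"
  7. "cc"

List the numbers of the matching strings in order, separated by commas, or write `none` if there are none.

1 → no match
2 → no match
3 → no match
4 → match
5 → match
6 → match
7 → no match

4, 5, 6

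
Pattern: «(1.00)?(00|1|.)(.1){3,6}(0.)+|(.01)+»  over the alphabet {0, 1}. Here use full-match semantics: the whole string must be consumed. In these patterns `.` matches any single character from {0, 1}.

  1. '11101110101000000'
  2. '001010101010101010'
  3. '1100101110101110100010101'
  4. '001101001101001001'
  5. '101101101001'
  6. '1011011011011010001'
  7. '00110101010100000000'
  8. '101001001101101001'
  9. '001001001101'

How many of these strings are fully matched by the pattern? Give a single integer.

7

1 → match
2 → no match
3 → match
4 → match
5 → match
6 → no match
7 → match
8 → match
9 → match
Total matched: 7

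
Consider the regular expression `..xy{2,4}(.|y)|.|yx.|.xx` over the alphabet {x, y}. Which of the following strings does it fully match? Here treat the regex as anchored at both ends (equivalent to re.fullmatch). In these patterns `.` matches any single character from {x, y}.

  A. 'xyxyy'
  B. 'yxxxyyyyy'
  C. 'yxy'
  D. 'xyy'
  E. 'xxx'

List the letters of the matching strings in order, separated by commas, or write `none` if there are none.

C, E

A → no match
B → no match
C → match
D → no match
E → match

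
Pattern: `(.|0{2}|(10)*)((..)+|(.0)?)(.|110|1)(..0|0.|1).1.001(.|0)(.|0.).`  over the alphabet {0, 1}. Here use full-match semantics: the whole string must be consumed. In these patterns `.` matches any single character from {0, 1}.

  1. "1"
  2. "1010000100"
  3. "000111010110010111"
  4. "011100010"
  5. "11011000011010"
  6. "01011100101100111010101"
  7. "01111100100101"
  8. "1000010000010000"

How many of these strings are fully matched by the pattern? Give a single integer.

1. "1" → no match
2. "1010000100" → no match
3 → no match
4. "011100010" → no match
5 → no match
6 → no match
7 → no match
8 → no match
Total matched: 0

0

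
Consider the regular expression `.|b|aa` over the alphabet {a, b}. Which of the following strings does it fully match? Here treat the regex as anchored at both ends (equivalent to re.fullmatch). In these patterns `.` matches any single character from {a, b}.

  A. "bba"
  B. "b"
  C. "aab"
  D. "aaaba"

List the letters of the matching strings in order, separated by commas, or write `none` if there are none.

A → no match
B → match
C → no match
D → no match

B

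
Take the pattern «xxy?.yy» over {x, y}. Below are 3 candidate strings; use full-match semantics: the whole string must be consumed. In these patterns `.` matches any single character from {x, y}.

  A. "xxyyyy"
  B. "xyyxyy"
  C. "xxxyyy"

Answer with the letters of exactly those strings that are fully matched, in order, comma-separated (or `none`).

A

A. "xxyyyy" → match
B. "xyyxyy" → no match — must start with "xx"
C. "xxxyyy" → no match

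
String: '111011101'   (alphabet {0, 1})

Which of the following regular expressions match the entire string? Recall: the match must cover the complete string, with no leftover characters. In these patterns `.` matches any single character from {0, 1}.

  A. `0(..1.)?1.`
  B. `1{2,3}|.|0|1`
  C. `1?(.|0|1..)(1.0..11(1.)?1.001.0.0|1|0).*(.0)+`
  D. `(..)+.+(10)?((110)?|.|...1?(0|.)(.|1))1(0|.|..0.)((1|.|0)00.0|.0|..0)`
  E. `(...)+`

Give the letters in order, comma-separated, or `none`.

A → no match — must start with '0'
B → no match
C → no match — must end with '0'
D → no match — must end with '0'
E → match

E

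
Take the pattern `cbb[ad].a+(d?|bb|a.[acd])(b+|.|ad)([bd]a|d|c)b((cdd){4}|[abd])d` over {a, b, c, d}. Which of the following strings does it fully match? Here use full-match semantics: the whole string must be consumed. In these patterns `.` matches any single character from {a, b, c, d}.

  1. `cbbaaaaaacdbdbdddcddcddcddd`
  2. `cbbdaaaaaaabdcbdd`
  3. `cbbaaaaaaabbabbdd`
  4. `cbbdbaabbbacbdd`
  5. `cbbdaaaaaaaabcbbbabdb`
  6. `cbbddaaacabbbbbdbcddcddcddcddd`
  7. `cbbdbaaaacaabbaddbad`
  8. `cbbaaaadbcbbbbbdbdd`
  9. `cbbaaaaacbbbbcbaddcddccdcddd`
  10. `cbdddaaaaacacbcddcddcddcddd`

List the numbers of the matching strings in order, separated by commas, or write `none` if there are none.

1 → no match
2 → no match
3 → no match
4 → no match
5 → no match — must end with `d`
6 → match
7 → no match
8 → no match
9 → no match
10 → no match — must start with `cbb`

6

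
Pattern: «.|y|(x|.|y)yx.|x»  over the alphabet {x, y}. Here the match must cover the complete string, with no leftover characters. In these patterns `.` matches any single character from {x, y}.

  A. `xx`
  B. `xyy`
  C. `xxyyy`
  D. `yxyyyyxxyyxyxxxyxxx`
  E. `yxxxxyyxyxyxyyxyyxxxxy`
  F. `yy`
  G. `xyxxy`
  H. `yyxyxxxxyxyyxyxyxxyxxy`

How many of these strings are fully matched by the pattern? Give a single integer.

A. `xx` → no match
B. `xyy` → no match
C. `xxyyy` → no match
D → no match
E → no match
F. `yy` → no match
G. `xyxxy` → no match
H → no match
Total matched: 0

0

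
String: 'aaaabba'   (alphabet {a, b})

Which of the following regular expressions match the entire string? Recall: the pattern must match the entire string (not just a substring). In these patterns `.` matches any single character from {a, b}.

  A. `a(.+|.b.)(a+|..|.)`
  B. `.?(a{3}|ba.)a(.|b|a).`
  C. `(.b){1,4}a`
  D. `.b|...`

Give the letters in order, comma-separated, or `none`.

A → match
B → no match
C → no match
D → no match

A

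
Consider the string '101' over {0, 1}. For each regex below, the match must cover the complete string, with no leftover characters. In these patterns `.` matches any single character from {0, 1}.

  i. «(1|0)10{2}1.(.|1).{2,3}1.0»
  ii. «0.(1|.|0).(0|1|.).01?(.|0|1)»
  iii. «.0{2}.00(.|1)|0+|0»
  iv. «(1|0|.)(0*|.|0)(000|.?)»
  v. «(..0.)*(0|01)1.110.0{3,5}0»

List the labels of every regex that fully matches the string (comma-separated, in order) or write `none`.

i → no match — must end with '0'
ii → no match — must start with '0'
iii → no match
iv → match
v → no match — must end with '00'

iv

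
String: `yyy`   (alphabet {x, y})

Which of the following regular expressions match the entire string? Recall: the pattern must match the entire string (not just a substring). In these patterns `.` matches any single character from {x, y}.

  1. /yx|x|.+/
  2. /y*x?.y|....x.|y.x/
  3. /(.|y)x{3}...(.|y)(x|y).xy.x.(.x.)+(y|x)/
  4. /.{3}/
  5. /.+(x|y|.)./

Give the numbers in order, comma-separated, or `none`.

1 → match
2 → match
3 → no match
4 → match
5 → match

1, 2, 4, 5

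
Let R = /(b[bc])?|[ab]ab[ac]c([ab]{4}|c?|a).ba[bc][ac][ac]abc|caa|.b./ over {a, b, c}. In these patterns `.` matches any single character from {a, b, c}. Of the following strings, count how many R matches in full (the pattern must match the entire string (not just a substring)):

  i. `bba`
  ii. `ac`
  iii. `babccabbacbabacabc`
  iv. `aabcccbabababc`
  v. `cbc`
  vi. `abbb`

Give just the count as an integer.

3

i → match
ii → no match
iii → match
iv → no match
v → match
vi → no match
Total matched: 3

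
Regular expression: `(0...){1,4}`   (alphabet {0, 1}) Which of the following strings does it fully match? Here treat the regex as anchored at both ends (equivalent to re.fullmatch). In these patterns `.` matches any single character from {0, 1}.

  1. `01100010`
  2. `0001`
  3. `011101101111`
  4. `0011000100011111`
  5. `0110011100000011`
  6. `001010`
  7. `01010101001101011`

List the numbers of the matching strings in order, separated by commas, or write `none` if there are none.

1 → match
2 → match
3 → no match
4 → no match
5 → match
6 → no match
7 → no match

1, 2, 5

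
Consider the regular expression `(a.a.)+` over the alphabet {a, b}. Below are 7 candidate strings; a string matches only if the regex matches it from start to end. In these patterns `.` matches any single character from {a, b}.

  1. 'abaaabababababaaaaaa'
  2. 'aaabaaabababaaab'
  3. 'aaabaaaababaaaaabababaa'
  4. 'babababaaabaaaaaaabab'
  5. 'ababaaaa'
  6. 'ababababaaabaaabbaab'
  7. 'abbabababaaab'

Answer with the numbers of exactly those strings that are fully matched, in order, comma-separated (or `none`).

1 → match
2 → match
3 → no match
4 → no match — must start with 'a'
5 → match
6 → no match
7 → no match

1, 2, 5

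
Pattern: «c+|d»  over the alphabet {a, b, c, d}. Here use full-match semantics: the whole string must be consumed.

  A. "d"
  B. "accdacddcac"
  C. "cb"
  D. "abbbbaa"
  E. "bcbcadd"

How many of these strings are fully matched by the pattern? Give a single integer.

A → match
B → no match
C → no match
D → no match
E → no match
Total matched: 1

1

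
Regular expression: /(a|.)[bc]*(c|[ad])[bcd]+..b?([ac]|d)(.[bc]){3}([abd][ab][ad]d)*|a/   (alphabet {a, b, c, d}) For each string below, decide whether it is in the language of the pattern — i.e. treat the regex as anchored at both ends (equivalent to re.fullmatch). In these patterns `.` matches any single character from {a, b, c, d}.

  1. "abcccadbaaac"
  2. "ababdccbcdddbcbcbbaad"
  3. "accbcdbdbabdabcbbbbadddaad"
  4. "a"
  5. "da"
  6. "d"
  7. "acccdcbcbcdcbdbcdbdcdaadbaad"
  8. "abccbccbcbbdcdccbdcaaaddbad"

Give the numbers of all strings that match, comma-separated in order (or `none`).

1 → no match
2 → match
3 → match
4 → match
5 → no match
6 → no match
7 → match
8 → match

2, 3, 4, 7, 8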